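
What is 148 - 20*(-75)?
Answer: 1648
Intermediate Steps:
148 - 20*(-75) = 148 + 1500 = 1648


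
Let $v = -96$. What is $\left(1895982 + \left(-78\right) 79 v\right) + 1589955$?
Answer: $4077489$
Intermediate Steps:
$\left(1895982 + \left(-78\right) 79 v\right) + 1589955 = \left(1895982 + \left(-78\right) 79 \left(-96\right)\right) + 1589955 = \left(1895982 - -591552\right) + 1589955 = \left(1895982 + 591552\right) + 1589955 = 2487534 + 1589955 = 4077489$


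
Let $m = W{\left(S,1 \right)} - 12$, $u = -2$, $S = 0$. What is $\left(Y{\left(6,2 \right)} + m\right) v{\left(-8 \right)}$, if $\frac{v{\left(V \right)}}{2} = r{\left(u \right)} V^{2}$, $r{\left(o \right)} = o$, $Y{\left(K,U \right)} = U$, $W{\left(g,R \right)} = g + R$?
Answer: $2304$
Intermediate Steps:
$W{\left(g,R \right)} = R + g$
$m = -11$ ($m = \left(1 + 0\right) - 12 = 1 - 12 = -11$)
$v{\left(V \right)} = - 4 V^{2}$ ($v{\left(V \right)} = 2 \left(- 2 V^{2}\right) = - 4 V^{2}$)
$\left(Y{\left(6,2 \right)} + m\right) v{\left(-8 \right)} = \left(2 - 11\right) \left(- 4 \left(-8\right)^{2}\right) = - 9 \left(\left(-4\right) 64\right) = \left(-9\right) \left(-256\right) = 2304$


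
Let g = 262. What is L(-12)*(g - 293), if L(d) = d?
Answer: 372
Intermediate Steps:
L(-12)*(g - 293) = -12*(262 - 293) = -12*(-31) = 372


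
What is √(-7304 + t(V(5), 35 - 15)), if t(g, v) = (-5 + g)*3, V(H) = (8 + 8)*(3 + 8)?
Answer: I*√6791 ≈ 82.407*I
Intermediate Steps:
V(H) = 176 (V(H) = 16*11 = 176)
t(g, v) = -15 + 3*g
√(-7304 + t(V(5), 35 - 15)) = √(-7304 + (-15 + 3*176)) = √(-7304 + (-15 + 528)) = √(-7304 + 513) = √(-6791) = I*√6791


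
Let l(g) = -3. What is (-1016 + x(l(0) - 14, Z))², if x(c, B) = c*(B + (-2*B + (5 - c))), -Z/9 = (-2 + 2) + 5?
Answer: 4644025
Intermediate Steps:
Z = -45 (Z = -9*((-2 + 2) + 5) = -9*(0 + 5) = -9*5 = -45)
x(c, B) = c*(5 - B - c) (x(c, B) = c*(B + (5 - c - 2*B)) = c*(5 - B - c))
(-1016 + x(l(0) - 14, Z))² = (-1016 + (-3 - 14)*(5 - 1*(-45) - (-3 - 14)))² = (-1016 - 17*(5 + 45 - 1*(-17)))² = (-1016 - 17*(5 + 45 + 17))² = (-1016 - 17*67)² = (-1016 - 1139)² = (-2155)² = 4644025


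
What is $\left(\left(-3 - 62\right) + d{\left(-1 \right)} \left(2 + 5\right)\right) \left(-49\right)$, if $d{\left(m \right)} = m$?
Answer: $3528$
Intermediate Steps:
$\left(\left(-3 - 62\right) + d{\left(-1 \right)} \left(2 + 5\right)\right) \left(-49\right) = \left(\left(-3 - 62\right) - \left(2 + 5\right)\right) \left(-49\right) = \left(\left(-3 - 62\right) - 7\right) \left(-49\right) = \left(-65 - 7\right) \left(-49\right) = \left(-72\right) \left(-49\right) = 3528$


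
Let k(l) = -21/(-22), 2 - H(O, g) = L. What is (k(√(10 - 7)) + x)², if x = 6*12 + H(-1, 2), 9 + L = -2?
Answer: 3575881/484 ≈ 7388.2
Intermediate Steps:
L = -11 (L = -9 - 2 = -11)
H(O, g) = 13 (H(O, g) = 2 - 1*(-11) = 2 + 11 = 13)
k(l) = 21/22 (k(l) = -21*(-1/22) = 21/22)
x = 85 (x = 6*12 + 13 = 72 + 13 = 85)
(k(√(10 - 7)) + x)² = (21/22 + 85)² = (1891/22)² = 3575881/484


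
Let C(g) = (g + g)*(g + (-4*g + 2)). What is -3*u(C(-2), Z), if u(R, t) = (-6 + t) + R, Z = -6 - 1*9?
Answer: 159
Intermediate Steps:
Z = -15 (Z = -6 - 9 = -15)
C(g) = 2*g*(2 - 3*g) (C(g) = (2*g)*(g + (2 - 4*g)) = (2*g)*(2 - 3*g) = 2*g*(2 - 3*g))
u(R, t) = -6 + R + t
-3*u(C(-2), Z) = -3*(-6 + 2*(-2)*(2 - 3*(-2)) - 15) = -3*(-6 + 2*(-2)*(2 + 6) - 15) = -3*(-6 + 2*(-2)*8 - 15) = -3*(-6 - 32 - 15) = -3*(-53) = 159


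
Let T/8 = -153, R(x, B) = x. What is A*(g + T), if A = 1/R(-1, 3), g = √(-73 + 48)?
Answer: 1224 - 5*I ≈ 1224.0 - 5.0*I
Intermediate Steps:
T = -1224 (T = 8*(-153) = -1224)
g = 5*I (g = √(-25) = 5*I ≈ 5.0*I)
A = -1 (A = 1/(-1) = -1)
A*(g + T) = -(5*I - 1224) = -(-1224 + 5*I) = 1224 - 5*I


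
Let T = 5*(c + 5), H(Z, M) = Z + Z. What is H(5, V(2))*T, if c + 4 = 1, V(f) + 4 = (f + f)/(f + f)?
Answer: 100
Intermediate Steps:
V(f) = -3 (V(f) = -4 + (f + f)/(f + f) = -4 + (2*f)/((2*f)) = -4 + (2*f)*(1/(2*f)) = -4 + 1 = -3)
H(Z, M) = 2*Z
c = -3 (c = -4 + 1 = -3)
T = 10 (T = 5*(-3 + 5) = 5*2 = 10)
H(5, V(2))*T = (2*5)*10 = 10*10 = 100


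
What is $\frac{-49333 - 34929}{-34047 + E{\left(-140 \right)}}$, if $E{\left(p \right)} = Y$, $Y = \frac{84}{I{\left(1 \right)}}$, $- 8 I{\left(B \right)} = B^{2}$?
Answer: $\frac{84262}{34719} \approx 2.427$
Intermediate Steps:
$I{\left(B \right)} = - \frac{B^{2}}{8}$
$Y = -672$ ($Y = \frac{84}{\left(- \frac{1}{8}\right) 1^{2}} = \frac{84}{\left(- \frac{1}{8}\right) 1} = \frac{84}{- \frac{1}{8}} = 84 \left(-8\right) = -672$)
$E{\left(p \right)} = -672$
$\frac{-49333 - 34929}{-34047 + E{\left(-140 \right)}} = \frac{-49333 - 34929}{-34047 - 672} = - \frac{84262}{-34719} = \left(-84262\right) \left(- \frac{1}{34719}\right) = \frac{84262}{34719}$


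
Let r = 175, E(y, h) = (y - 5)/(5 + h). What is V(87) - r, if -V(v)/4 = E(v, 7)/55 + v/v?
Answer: -29617/165 ≈ -179.50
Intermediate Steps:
E(y, h) = (-5 + y)/(5 + h)
V(v) = -131/33 - v/165 (V(v) = -4*(((-5 + v)/(5 + 7))/55 + v/v) = -4*(((-5 + v)/12)*(1/55) + 1) = -4*((-5/12 + v/12)*(1/55) + 1) = -4*((-1/132 + v/660) + 1) = -4*(131/132 + v/660) = -131/33 - v/165)
V(87) - r = (-131/33 - 1/165*87) - 1*175 = (-131/33 - 29/55) - 175 = -742/165 - 175 = -29617/165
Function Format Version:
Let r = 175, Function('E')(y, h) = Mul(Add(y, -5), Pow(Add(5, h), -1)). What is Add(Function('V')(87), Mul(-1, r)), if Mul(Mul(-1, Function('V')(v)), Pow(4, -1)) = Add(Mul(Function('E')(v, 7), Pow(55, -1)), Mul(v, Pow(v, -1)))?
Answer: Rational(-29617, 165) ≈ -179.50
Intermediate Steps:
Function('E')(y, h) = Mul(Pow(Add(5, h), -1), Add(-5, y)) (Function('E')(y, h) = Mul(Add(-5, y), Pow(Add(5, h), -1)) = Mul(Pow(Add(5, h), -1), Add(-5, y)))
Function('V')(v) = Add(Rational(-131, 33), Mul(Rational(-1, 165), v)) (Function('V')(v) = Mul(-4, Add(Mul(Mul(Pow(Add(5, 7), -1), Add(-5, v)), Pow(55, -1)), Mul(v, Pow(v, -1)))) = Mul(-4, Add(Mul(Mul(Pow(12, -1), Add(-5, v)), Rational(1, 55)), 1)) = Mul(-4, Add(Mul(Mul(Rational(1, 12), Add(-5, v)), Rational(1, 55)), 1)) = Mul(-4, Add(Mul(Add(Rational(-5, 12), Mul(Rational(1, 12), v)), Rational(1, 55)), 1)) = Mul(-4, Add(Add(Rational(-1, 132), Mul(Rational(1, 660), v)), 1)) = Mul(-4, Add(Rational(131, 132), Mul(Rational(1, 660), v))) = Add(Rational(-131, 33), Mul(Rational(-1, 165), v)))
Add(Function('V')(87), Mul(-1, r)) = Add(Add(Rational(-131, 33), Mul(Rational(-1, 165), 87)), Mul(-1, 175)) = Add(Add(Rational(-131, 33), Rational(-29, 55)), -175) = Add(Rational(-742, 165), -175) = Rational(-29617, 165)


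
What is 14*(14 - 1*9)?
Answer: 70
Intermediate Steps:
14*(14 - 1*9) = 14*(14 - 9) = 14*5 = 70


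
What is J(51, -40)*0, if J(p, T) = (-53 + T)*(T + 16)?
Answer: 0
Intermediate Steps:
J(p, T) = (-53 + T)*(16 + T)
J(51, -40)*0 = (-848 + (-40)² - 37*(-40))*0 = (-848 + 1600 + 1480)*0 = 2232*0 = 0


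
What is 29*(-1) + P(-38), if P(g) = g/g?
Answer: -28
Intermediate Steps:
P(g) = 1
29*(-1) + P(-38) = 29*(-1) + 1 = -29 + 1 = -28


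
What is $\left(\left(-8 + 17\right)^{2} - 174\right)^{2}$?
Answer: $8649$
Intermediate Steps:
$\left(\left(-8 + 17\right)^{2} - 174\right)^{2} = \left(9^{2} - 174\right)^{2} = \left(81 - 174\right)^{2} = \left(-93\right)^{2} = 8649$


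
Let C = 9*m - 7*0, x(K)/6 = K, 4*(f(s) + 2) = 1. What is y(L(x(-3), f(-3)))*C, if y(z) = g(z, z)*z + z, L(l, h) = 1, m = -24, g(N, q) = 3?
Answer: -864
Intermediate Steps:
f(s) = -7/4 (f(s) = -2 + (¼)*1 = -2 + ¼ = -7/4)
x(K) = 6*K
C = -216 (C = 9*(-24) - 7*0 = -216 + 0 = -216)
y(z) = 4*z (y(z) = 3*z + z = 4*z)
y(L(x(-3), f(-3)))*C = (4*1)*(-216) = 4*(-216) = -864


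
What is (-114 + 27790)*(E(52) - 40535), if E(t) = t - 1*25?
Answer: -1121099408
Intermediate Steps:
E(t) = -25 + t (E(t) = t - 25 = -25 + t)
(-114 + 27790)*(E(52) - 40535) = (-114 + 27790)*((-25 + 52) - 40535) = 27676*(27 - 40535) = 27676*(-40508) = -1121099408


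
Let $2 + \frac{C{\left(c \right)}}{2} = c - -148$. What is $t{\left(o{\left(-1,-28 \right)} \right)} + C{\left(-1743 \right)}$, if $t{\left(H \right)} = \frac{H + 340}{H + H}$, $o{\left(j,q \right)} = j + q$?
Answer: $- \frac{185563}{58} \approx -3199.4$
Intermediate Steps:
$C{\left(c \right)} = 292 + 2 c$ ($C{\left(c \right)} = -4 + 2 \left(c - -148\right) = -4 + 2 \left(c + 148\right) = -4 + 2 \left(148 + c\right) = -4 + \left(296 + 2 c\right) = 292 + 2 c$)
$t{\left(H \right)} = \frac{340 + H}{2 H}$
$t{\left(o{\left(-1,-28 \right)} \right)} + C{\left(-1743 \right)} = \frac{340 - 29}{2 \left(-1 - 28\right)} + \left(292 + 2 \left(-1743\right)\right) = \frac{340 - 29}{2 \left(-29\right)} + \left(292 - 3486\right) = \frac{1}{2} \left(- \frac{1}{29}\right) 311 - 3194 = - \frac{311}{58} - 3194 = - \frac{185563}{58}$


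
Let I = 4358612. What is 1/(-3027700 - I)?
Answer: -1/7386312 ≈ -1.3539e-7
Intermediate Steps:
1/(-3027700 - I) = 1/(-3027700 - 1*4358612) = 1/(-3027700 - 4358612) = 1/(-7386312) = -1/7386312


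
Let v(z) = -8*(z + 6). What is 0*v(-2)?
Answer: 0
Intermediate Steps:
v(z) = -48 - 8*z (v(z) = -8*(6 + z) = -48 - 8*z)
0*v(-2) = 0*(-48 - 8*(-2)) = 0*(-48 + 16) = 0*(-32) = 0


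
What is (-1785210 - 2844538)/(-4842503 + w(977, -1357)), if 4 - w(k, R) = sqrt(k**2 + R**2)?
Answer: 22419550060252/23449793769023 - 4629748*sqrt(2795978)/23449793769023 ≈ 0.95574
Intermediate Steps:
w(k, R) = 4 - sqrt(R**2 + k**2) (w(k, R) = 4 - sqrt(k**2 + R**2) = 4 - sqrt(R**2 + k**2))
(-1785210 - 2844538)/(-4842503 + w(977, -1357)) = (-1785210 - 2844538)/(-4842503 + (4 - sqrt((-1357)**2 + 977**2))) = -4629748/(-4842503 + (4 - sqrt(1841449 + 954529))) = -4629748/(-4842503 + (4 - sqrt(2795978))) = -4629748/(-4842499 - sqrt(2795978))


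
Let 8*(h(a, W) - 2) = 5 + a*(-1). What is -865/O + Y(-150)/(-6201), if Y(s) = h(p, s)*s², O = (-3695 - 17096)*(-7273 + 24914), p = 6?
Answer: -20346185495/2990619022 ≈ -6.8033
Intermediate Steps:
h(a, W) = 21/8 - a/8 (h(a, W) = 2 + (5 + a*(-1))/8 = 2 + (5 - a)/8 = 2 + (5/8 - a/8) = 21/8 - a/8)
O = -366774031 (O = -20791*17641 = -366774031)
Y(s) = 15*s²/8 (Y(s) = (21/8 - ⅛*6)*s² = (21/8 - ¾)*s² = 15*s²/8)
-865/O + Y(-150)/(-6201) = -865/(-366774031) + ((15/8)*(-150)²)/(-6201) = -865*(-1/366774031) + ((15/8)*22500)*(-1/6201) = 865/366774031 + (84375/2)*(-1/6201) = 865/366774031 - 9375/1378 = -20346185495/2990619022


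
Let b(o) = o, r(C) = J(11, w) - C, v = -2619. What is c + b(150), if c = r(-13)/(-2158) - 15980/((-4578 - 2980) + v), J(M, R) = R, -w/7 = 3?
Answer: 1664430578/10980983 ≈ 151.57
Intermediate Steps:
w = -21 (w = -7*3 = -21)
r(C) = -21 - C
c = 17283128/10980983 (c = (-21 - 1*(-13))/(-2158) - 15980/((-4578 - 2980) - 2619) = (-21 + 13)*(-1/2158) - 15980/(-7558 - 2619) = -8*(-1/2158) - 15980/(-10177) = 4/1079 - 15980*(-1/10177) = 4/1079 + 15980/10177 = 17283128/10980983 ≈ 1.5739)
c + b(150) = 17283128/10980983 + 150 = 1664430578/10980983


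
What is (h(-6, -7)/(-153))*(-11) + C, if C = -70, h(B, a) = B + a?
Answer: -10853/153 ≈ -70.935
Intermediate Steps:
(h(-6, -7)/(-153))*(-11) + C = ((-6 - 7)/(-153))*(-11) - 70 = -13*(-1/153)*(-11) - 70 = (13/153)*(-11) - 70 = -143/153 - 70 = -10853/153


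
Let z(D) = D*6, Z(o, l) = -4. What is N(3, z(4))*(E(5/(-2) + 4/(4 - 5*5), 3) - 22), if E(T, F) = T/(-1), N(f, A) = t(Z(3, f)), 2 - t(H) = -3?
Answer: -4055/42 ≈ -96.548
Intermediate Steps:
z(D) = 6*D
t(H) = 5 (t(H) = 2 - 1*(-3) = 2 + 3 = 5)
N(f, A) = 5
E(T, F) = -T (E(T, F) = T*(-1) = -T)
N(3, z(4))*(E(5/(-2) + 4/(4 - 5*5), 3) - 22) = 5*(-(5/(-2) + 4/(4 - 5*5)) - 22) = 5*(-(5*(-1/2) + 4/(4 - 25)) - 22) = 5*(-(-5/2 + 4/(-21)) - 22) = 5*(-(-5/2 + 4*(-1/21)) - 22) = 5*(-(-5/2 - 4/21) - 22) = 5*(-1*(-113/42) - 22) = 5*(113/42 - 22) = 5*(-811/42) = -4055/42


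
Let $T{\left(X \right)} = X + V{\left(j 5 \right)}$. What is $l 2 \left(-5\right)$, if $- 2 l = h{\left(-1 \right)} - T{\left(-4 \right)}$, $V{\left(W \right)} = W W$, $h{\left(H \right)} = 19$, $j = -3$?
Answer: $-1010$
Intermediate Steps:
$V{\left(W \right)} = W^{2}$
$T{\left(X \right)} = 225 + X$ ($T{\left(X \right)} = X + \left(\left(-3\right) 5\right)^{2} = X + \left(-15\right)^{2} = X + 225 = 225 + X$)
$l = 101$ ($l = - \frac{19 - \left(225 - 4\right)}{2} = - \frac{19 - 221}{2} = \left(- \frac{1}{2}\right) \left(-202\right) = 101$)
$l 2 \left(-5\right) = 101 \cdot 2 \left(-5\right) = 101 \left(-10\right) = -1010$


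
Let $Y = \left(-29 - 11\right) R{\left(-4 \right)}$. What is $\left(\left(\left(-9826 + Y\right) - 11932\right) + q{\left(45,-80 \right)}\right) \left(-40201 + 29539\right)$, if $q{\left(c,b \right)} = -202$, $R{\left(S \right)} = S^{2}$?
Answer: $240961200$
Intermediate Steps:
$Y = -640$ ($Y = \left(-29 - 11\right) \left(-4\right)^{2} = \left(-40\right) 16 = -640$)
$\left(\left(\left(-9826 + Y\right) - 11932\right) + q{\left(45,-80 \right)}\right) \left(-40201 + 29539\right) = \left(\left(\left(-9826 - 640\right) - 11932\right) - 202\right) \left(-40201 + 29539\right) = \left(\left(-10466 - 11932\right) - 202\right) \left(-10662\right) = \left(-22398 - 202\right) \left(-10662\right) = \left(-22600\right) \left(-10662\right) = 240961200$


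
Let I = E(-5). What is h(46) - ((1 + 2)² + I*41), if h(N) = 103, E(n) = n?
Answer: 299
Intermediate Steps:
I = -5
h(46) - ((1 + 2)² + I*41) = 103 - ((1 + 2)² - 5*41) = 103 - (3² - 205) = 103 - (9 - 205) = 103 - 1*(-196) = 103 + 196 = 299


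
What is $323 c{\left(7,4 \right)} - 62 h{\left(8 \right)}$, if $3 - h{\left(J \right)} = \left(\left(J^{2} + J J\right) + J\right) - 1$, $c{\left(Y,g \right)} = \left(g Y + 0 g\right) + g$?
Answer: $18520$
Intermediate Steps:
$c{\left(Y,g \right)} = g + Y g$ ($c{\left(Y,g \right)} = \left(Y g + 0\right) + g = Y g + g = g + Y g$)
$h{\left(J \right)} = 4 - J - 2 J^{2}$ ($h{\left(J \right)} = 3 - \left(\left(\left(J^{2} + J J\right) + J\right) - 1\right) = 3 - \left(\left(\left(J^{2} + J^{2}\right) + J\right) - 1\right) = 3 - \left(\left(2 J^{2} + J\right) - 1\right) = 3 - \left(\left(J + 2 J^{2}\right) - 1\right) = 3 - \left(-1 + J + 2 J^{2}\right) = 4 - J - 2 J^{2}$)
$323 c{\left(7,4 \right)} - 62 h{\left(8 \right)} = 323 \cdot 4 \left(1 + 7\right) - 62 \left(4 - 8 - 2 \cdot 8^{2}\right) = 323 \cdot 4 \cdot 8 - 62 \left(4 - 8 - 128\right) = 323 \cdot 32 - 62 \left(4 - 8 - 128\right) = 10336 - 62 \left(-132\right) = 10336 - -8184 = 10336 + 8184 = 18520$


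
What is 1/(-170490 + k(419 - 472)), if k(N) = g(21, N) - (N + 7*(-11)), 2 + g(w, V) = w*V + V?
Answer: -1/171528 ≈ -5.8299e-6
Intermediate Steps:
g(w, V) = -2 + V + V*w (g(w, V) = -2 + (w*V + V) = -2 + (V*w + V) = -2 + (V + V*w) = -2 + V + V*w)
k(N) = 75 + 21*N (k(N) = (-2 + N + N*21) - (N + 7*(-11)) = (-2 + N + 21*N) - (N - 77) = (-2 + 22*N) - (-77 + N) = (-2 + 22*N) + (77 - N) = 75 + 21*N)
1/(-170490 + k(419 - 472)) = 1/(-170490 + (75 + 21*(419 - 472))) = 1/(-170490 + (75 + 21*(-53))) = 1/(-170490 + (75 - 1113)) = 1/(-170490 - 1038) = 1/(-171528) = -1/171528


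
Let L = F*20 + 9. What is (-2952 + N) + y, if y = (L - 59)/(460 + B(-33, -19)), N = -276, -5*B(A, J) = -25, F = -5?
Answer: -100078/31 ≈ -3228.3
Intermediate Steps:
B(A, J) = 5 (B(A, J) = -1/5*(-25) = 5)
L = -91 (L = -5*20 + 9 = -100 + 9 = -91)
y = -10/31 (y = (-91 - 59)/(460 + 5) = -150/465 = -150*1/465 = -10/31 ≈ -0.32258)
(-2952 + N) + y = (-2952 - 276) - 10/31 = -3228 - 10/31 = -100078/31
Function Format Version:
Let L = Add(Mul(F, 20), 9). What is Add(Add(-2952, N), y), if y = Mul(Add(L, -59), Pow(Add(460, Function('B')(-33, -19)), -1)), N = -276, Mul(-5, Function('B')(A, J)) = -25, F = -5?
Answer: Rational(-100078, 31) ≈ -3228.3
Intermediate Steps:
Function('B')(A, J) = 5 (Function('B')(A, J) = Mul(Rational(-1, 5), -25) = 5)
L = -91 (L = Add(Mul(-5, 20), 9) = Add(-100, 9) = -91)
y = Rational(-10, 31) (y = Mul(Add(-91, -59), Pow(Add(460, 5), -1)) = Mul(-150, Pow(465, -1)) = Mul(-150, Rational(1, 465)) = Rational(-10, 31) ≈ -0.32258)
Add(Add(-2952, N), y) = Add(Add(-2952, -276), Rational(-10, 31)) = Add(-3228, Rational(-10, 31)) = Rational(-100078, 31)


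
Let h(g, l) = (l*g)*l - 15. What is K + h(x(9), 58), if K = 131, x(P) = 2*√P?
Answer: 20300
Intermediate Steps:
h(g, l) = -15 + g*l² (h(g, l) = (g*l)*l - 15 = g*l² - 15 = -15 + g*l²)
K + h(x(9), 58) = 131 + (-15 + (2*√9)*58²) = 131 + (-15 + (2*3)*3364) = 131 + (-15 + 6*3364) = 131 + (-15 + 20184) = 131 + 20169 = 20300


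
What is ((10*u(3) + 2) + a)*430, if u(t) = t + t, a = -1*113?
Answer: -21930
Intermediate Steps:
a = -113
u(t) = 2*t
((10*u(3) + 2) + a)*430 = ((10*(2*3) + 2) - 113)*430 = ((10*6 + 2) - 113)*430 = ((60 + 2) - 113)*430 = (62 - 113)*430 = -51*430 = -21930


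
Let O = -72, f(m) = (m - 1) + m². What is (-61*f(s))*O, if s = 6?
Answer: 180072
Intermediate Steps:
f(m) = -1 + m + m² (f(m) = (-1 + m) + m² = -1 + m + m²)
(-61*f(s))*O = -61*(-1 + 6 + 6²)*(-72) = -61*(-1 + 6 + 36)*(-72) = -61*41*(-72) = -2501*(-72) = 180072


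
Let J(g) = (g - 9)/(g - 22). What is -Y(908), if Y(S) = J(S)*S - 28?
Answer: -395742/443 ≈ -893.32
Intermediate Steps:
J(g) = (-9 + g)/(-22 + g)
Y(S) = -28 + S*(-9 + S)/(-22 + S) (Y(S) = ((-9 + S)/(-22 + S))*S - 28 = S*(-9 + S)/(-22 + S) - 28 = -28 + S*(-9 + S)/(-22 + S))
-Y(908) = -(616 + 908² - 37*908)/(-22 + 908) = -(616 + 824464 - 33596)/886 = -791484/886 = -1*395742/443 = -395742/443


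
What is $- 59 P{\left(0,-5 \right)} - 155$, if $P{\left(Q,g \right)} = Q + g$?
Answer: $140$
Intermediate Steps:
$- 59 P{\left(0,-5 \right)} - 155 = - 59 \left(0 - 5\right) - 155 = \left(-59\right) \left(-5\right) - 155 = 295 - 155 = 140$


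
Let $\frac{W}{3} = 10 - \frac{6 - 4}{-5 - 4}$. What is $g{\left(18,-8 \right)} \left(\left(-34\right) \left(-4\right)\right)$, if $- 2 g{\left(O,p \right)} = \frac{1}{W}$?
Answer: $- \frac{51}{23} \approx -2.2174$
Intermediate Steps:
$W = \frac{92}{3}$ ($W = 3 \left(10 - \frac{6 - 4}{-5 - 4}\right) = 3 \left(10 - \frac{2}{-9}\right) = 3 \left(10 - 2 \left(- \frac{1}{9}\right)\right) = 3 \left(10 - - \frac{2}{9}\right) = 3 \left(10 + \frac{2}{9}\right) = 3 \cdot \frac{92}{9} = \frac{92}{3} \approx 30.667$)
$g{\left(O,p \right)} = - \frac{3}{184}$ ($g{\left(O,p \right)} = - \frac{1}{2 \cdot \frac{92}{3}} = \left(- \frac{1}{2}\right) \frac{3}{92} = - \frac{3}{184}$)
$g{\left(18,-8 \right)} \left(\left(-34\right) \left(-4\right)\right) = - \frac{3 \left(\left(-34\right) \left(-4\right)\right)}{184} = \left(- \frac{3}{184}\right) 136 = - \frac{51}{23}$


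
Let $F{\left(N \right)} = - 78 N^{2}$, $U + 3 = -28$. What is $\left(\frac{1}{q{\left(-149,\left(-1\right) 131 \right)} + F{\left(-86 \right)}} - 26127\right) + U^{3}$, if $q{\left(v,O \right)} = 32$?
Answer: $- \frac{32256633809}{576856} \approx -55918.0$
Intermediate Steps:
$U = -31$ ($U = -3 - 28 = -31$)
$\left(\frac{1}{q{\left(-149,\left(-1\right) 131 \right)} + F{\left(-86 \right)}} - 26127\right) + U^{3} = \left(\frac{1}{32 - 78 \left(-86\right)^{2}} - 26127\right) + \left(-31\right)^{3} = \left(\frac{1}{32 - 576888} - 26127\right) - 29791 = \left(\frac{1}{-576856} - 26127\right) - 29791 = \left(- \frac{1}{576856} - 26127\right) - 29791 = - \frac{15071516713}{576856} - 29791 = - \frac{32256633809}{576856}$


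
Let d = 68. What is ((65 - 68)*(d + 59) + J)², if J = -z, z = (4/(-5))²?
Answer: 91030681/625 ≈ 1.4565e+5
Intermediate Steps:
z = 16/25 (z = (4*(-⅕))² = (-⅘)² = 16/25 ≈ 0.64000)
J = -16/25 (J = -1*16/25 = -16/25 ≈ -0.64000)
((65 - 68)*(d + 59) + J)² = ((65 - 68)*(68 + 59) - 16/25)² = (-3*127 - 16/25)² = (-381 - 16/25)² = (-9541/25)² = 91030681/625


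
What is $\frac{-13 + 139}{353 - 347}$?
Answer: $21$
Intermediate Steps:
$\frac{-13 + 139}{353 - 347} = \frac{126}{6} = 126 \cdot \frac{1}{6} = 21$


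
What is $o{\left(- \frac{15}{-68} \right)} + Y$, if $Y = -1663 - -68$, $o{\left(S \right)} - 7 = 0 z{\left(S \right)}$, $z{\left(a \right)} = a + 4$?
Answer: $-1588$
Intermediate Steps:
$z{\left(a \right)} = 4 + a$
$o{\left(S \right)} = 7$ ($o{\left(S \right)} = 7 + 0 \left(4 + S\right) = 7 + 0 = 7$)
$Y = -1595$ ($Y = -1663 + 68 = -1595$)
$o{\left(- \frac{15}{-68} \right)} + Y = 7 - 1595 = -1588$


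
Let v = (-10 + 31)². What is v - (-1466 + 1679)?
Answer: 228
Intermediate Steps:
v = 441 (v = 21² = 441)
v - (-1466 + 1679) = 441 - (-1466 + 1679) = 441 - 1*213 = 441 - 213 = 228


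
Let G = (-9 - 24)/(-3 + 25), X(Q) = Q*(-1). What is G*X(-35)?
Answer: -105/2 ≈ -52.500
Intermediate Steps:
X(Q) = -Q
G = -3/2 (G = -33/22 = -33*1/22 = -3/2 ≈ -1.5000)
G*X(-35) = -(-3)*(-35)/2 = -3/2*35 = -105/2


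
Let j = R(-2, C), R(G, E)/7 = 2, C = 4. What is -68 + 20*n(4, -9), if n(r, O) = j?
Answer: 212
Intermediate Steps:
R(G, E) = 14 (R(G, E) = 7*2 = 14)
j = 14
n(r, O) = 14
-68 + 20*n(4, -9) = -68 + 20*14 = -68 + 280 = 212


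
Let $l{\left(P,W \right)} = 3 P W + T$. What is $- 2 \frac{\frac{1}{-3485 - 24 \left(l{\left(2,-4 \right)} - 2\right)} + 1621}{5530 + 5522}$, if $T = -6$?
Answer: $- \frac{2202128}{7507071} \approx -0.29334$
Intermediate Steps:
$l{\left(P,W \right)} = -6 + 3 P W$ ($l{\left(P,W \right)} = 3 P W - 6 = -6 + 3 P W$)
$- 2 \frac{\frac{1}{-3485 - 24 \left(l{\left(2,-4 \right)} - 2\right)} + 1621}{5530 + 5522} = - 2 \frac{\frac{1}{-3485 - 24 \left(\left(-6 + 3 \cdot 2 \left(-4\right)\right) - 2\right)} + 1621}{5530 + 5522} = - 2 \frac{\frac{1}{-3485 - 24 \left(\left(-6 - 24\right) - 2\right)} + 1621}{11052} = - 2 \left(\frac{1}{-3485 - 24 \left(-30 - 2\right)} + 1621\right) \frac{1}{11052} = - 2 \left(\frac{1}{-3485 - -768} + 1621\right) \frac{1}{11052} = - 2 \left(\frac{1}{-3485 + 768} + 1621\right) \frac{1}{11052} = - 2 \left(\frac{1}{-2717} + 1621\right) \frac{1}{11052} = - 2 \left(- \frac{1}{2717} + 1621\right) \frac{1}{11052} = - 2 \cdot \frac{4404256}{2717} \cdot \frac{1}{11052} = \left(-2\right) \frac{1101064}{7507071} = - \frac{2202128}{7507071}$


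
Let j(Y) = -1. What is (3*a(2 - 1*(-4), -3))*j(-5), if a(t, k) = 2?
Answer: -6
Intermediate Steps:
(3*a(2 - 1*(-4), -3))*j(-5) = (3*2)*(-1) = 6*(-1) = -6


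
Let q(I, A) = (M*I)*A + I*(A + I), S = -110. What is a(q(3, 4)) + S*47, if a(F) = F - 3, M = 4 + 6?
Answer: -5032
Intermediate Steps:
M = 10
q(I, A) = I*(A + I) + 10*A*I (q(I, A) = (10*I)*A + I*(A + I) = 10*A*I + I*(A + I) = I*(A + I) + 10*A*I)
a(F) = -3 + F
a(q(3, 4)) + S*47 = (-3 + 3*(3 + 11*4)) - 110*47 = (-3 + 3*(3 + 44)) - 5170 = (-3 + 3*47) - 5170 = (-3 + 141) - 5170 = 138 - 5170 = -5032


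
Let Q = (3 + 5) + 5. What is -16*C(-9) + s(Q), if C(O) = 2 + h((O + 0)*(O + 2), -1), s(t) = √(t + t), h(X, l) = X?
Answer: -1040 + √26 ≈ -1034.9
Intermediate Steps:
Q = 13 (Q = 8 + 5 = 13)
s(t) = √2*√t (s(t) = √(2*t) = √2*√t)
C(O) = 2 + O*(2 + O) (C(O) = 2 + (O + 0)*(O + 2) = 2 + O*(2 + O))
-16*C(-9) + s(Q) = -16*(2 - 9*(2 - 9)) + √2*√13 = -16*(2 - 9*(-7)) + √26 = -16*(2 + 63) + √26 = -16*65 + √26 = -1040 + √26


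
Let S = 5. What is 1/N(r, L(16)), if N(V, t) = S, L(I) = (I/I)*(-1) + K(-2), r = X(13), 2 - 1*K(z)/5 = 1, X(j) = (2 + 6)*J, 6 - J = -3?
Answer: ⅕ ≈ 0.20000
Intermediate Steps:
J = 9 (J = 6 - 1*(-3) = 6 + 3 = 9)
X(j) = 72 (X(j) = (2 + 6)*9 = 8*9 = 72)
K(z) = 5 (K(z) = 10 - 5*1 = 10 - 5 = 5)
r = 72
L(I) = 4 (L(I) = (I/I)*(-1) + 5 = 1*(-1) + 5 = -1 + 5 = 4)
N(V, t) = 5
1/N(r, L(16)) = 1/5 = ⅕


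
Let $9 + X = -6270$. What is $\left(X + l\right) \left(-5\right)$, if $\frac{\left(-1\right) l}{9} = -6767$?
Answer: $-273120$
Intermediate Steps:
$X = -6279$ ($X = -9 - 6270 = -6279$)
$l = 60903$ ($l = \left(-9\right) \left(-6767\right) = 60903$)
$\left(X + l\right) \left(-5\right) = \left(-6279 + 60903\right) \left(-5\right) = 54624 \left(-5\right) = -273120$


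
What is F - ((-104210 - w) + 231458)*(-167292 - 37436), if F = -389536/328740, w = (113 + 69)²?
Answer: 1583690014586936/82185 ≈ 1.9270e+10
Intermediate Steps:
w = 33124 (w = 182² = 33124)
F = -97384/82185 (F = -389536*1/328740 = -97384/82185 ≈ -1.1849)
F - ((-104210 - w) + 231458)*(-167292 - 37436) = -97384/82185 - ((-104210 - 1*33124) + 231458)*(-167292 - 37436) = -97384/82185 - ((-104210 - 33124) + 231458)*(-204728) = -97384/82185 - (-137334 + 231458)*(-204728) = -97384/82185 - 94124*(-204728) = -97384/82185 - 1*(-19269818272) = -97384/82185 + 19269818272 = 1583690014586936/82185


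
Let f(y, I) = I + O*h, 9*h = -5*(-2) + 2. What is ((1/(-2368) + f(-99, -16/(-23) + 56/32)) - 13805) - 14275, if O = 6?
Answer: -1528780231/54464 ≈ -28070.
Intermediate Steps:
h = 4/3 (h = (-5*(-2) + 2)/9 = (10 + 2)/9 = (⅑)*12 = 4/3 ≈ 1.3333)
f(y, I) = 8 + I (f(y, I) = I + 6*(4/3) = I + 8 = 8 + I)
((1/(-2368) + f(-99, -16/(-23) + 56/32)) - 13805) - 14275 = ((1/(-2368) + (8 + (-16/(-23) + 56/32))) - 13805) - 14275 = ((-1/2368 + (8 + (-16*(-1/23) + 56*(1/32)))) - 13805) - 14275 = ((-1/2368 + (8 + (16/23 + 7/4))) - 13805) - 14275 = ((-1/2368 + (8 + 225/92)) - 13805) - 14275 = ((-1/2368 + 961/92) - 13805) - 14275 = (568889/54464 - 13805) - 14275 = -751306631/54464 - 14275 = -1528780231/54464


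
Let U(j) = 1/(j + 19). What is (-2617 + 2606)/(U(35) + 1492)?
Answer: -594/80569 ≈ -0.0073726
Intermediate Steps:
U(j) = 1/(19 + j)
(-2617 + 2606)/(U(35) + 1492) = (-2617 + 2606)/(1/(19 + 35) + 1492) = -11/(1/54 + 1492) = -11/80569/54 = -11*54/80569 = -594/80569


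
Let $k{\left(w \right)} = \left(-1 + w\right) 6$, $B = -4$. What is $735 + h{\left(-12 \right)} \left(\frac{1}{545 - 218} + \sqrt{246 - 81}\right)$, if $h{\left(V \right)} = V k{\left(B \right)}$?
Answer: $\frac{80235}{109} + 360 \sqrt{165} \approx 5360.4$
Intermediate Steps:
$k{\left(w \right)} = -6 + 6 w$
$h{\left(V \right)} = - 30 V$ ($h{\left(V \right)} = V \left(-6 + 6 \left(-4\right)\right) = V \left(-6 - 24\right) = V \left(-30\right) = - 30 V$)
$735 + h{\left(-12 \right)} \left(\frac{1}{545 - 218} + \sqrt{246 - 81}\right) = 735 + \left(-30\right) \left(-12\right) \left(\frac{1}{545 - 218} + \sqrt{246 - 81}\right) = 735 + 360 \left(\frac{1}{327} + \sqrt{165}\right) = 735 + \left(\frac{120}{109} + 360 \sqrt{165}\right) = \frac{80235}{109} + 360 \sqrt{165}$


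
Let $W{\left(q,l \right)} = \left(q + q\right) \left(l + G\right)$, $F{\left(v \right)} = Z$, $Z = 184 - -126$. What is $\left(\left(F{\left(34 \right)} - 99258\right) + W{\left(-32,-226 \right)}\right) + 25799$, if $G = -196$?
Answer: $-46141$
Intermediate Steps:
$Z = 310$ ($Z = 184 + 126 = 310$)
$F{\left(v \right)} = 310$
$W{\left(q,l \right)} = 2 q \left(-196 + l\right)$ ($W{\left(q,l \right)} = \left(q + q\right) \left(l - 196\right) = 2 q \left(-196 + l\right)$)
$\left(\left(F{\left(34 \right)} - 99258\right) + W{\left(-32,-226 \right)}\right) + 25799 = \left(\left(310 - 99258\right) + 2 \left(-32\right) \left(-196 - 226\right)\right) + 25799 = \left(-98948 + 2 \left(-32\right) \left(-422\right)\right) + 25799 = \left(-98948 + 27008\right) + 25799 = -71940 + 25799 = -46141$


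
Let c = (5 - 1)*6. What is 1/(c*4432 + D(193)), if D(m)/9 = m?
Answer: 1/108105 ≈ 9.2503e-6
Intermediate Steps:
D(m) = 9*m
c = 24 (c = 4*6 = 24)
1/(c*4432 + D(193)) = 1/(24*4432 + 9*193) = 1/(106368 + 1737) = 1/108105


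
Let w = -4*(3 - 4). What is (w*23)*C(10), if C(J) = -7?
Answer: -644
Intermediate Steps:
w = 4 (w = -4*(-1) = 4)
(w*23)*C(10) = (4*23)*(-7) = 92*(-7) = -644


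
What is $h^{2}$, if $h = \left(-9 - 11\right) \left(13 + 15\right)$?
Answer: $313600$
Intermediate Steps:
$h = -560$ ($h = \left(-20\right) 28 = -560$)
$h^{2} = \left(-560\right)^{2} = 313600$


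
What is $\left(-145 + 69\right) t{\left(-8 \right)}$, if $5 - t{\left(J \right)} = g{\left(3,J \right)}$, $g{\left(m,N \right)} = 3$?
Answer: $-152$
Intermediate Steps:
$t{\left(J \right)} = 2$ ($t{\left(J \right)} = 5 - 3 = 2$)
$\left(-145 + 69\right) t{\left(-8 \right)} = \left(-145 + 69\right) 2 = \left(-76\right) 2 = -152$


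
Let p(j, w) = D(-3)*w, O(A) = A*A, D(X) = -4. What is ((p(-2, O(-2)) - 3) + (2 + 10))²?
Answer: 49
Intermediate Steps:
O(A) = A²
p(j, w) = -4*w
((p(-2, O(-2)) - 3) + (2 + 10))² = ((-4*(-2)² - 3) + (2 + 10))² = ((-4*4 - 3) + 12)² = ((-16 - 3) + 12)² = (-19 + 12)² = (-7)² = 49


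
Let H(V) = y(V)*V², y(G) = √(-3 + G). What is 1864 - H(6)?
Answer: 1864 - 36*√3 ≈ 1801.6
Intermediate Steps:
H(V) = V²*√(-3 + V) (H(V) = √(-3 + V)*V² = V²*√(-3 + V))
1864 - H(6) = 1864 - 6²*√(-3 + 6) = 1864 - 36*√3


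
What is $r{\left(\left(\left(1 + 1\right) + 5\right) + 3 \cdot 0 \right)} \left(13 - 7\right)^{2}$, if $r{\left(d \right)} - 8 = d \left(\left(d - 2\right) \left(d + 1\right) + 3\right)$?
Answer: $11124$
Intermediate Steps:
$r{\left(d \right)} = 8 + d \left(3 + \left(1 + d\right) \left(-2 + d\right)\right)$ ($r{\left(d \right)} = 8 + d \left(\left(d - 2\right) \left(d + 1\right) + 3\right) = 8 + d \left(\left(-2 + d\right) \left(1 + d\right) + 3\right) = 8 + d \left(\left(1 + d\right) \left(-2 + d\right) + 3\right) = 8 + d \left(3 + \left(1 + d\right) \left(-2 + d\right)\right)$)
$r{\left(\left(\left(1 + 1\right) + 5\right) + 3 \cdot 0 \right)} \left(13 - 7\right)^{2} = \left(8 + \left(\left(\left(1 + 1\right) + 5\right) + 3 \cdot 0\right) + \left(\left(\left(1 + 1\right) + 5\right) + 3 \cdot 0\right)^{3} - \left(\left(\left(1 + 1\right) + 5\right) + 3 \cdot 0\right)^{2}\right) \left(13 - 7\right)^{2} = \left(8 + \left(\left(2 + 5\right) + 0\right) + \left(\left(2 + 5\right) + 0\right)^{3} - \left(\left(2 + 5\right) + 0\right)^{2}\right) 6^{2} = \left(8 + \left(7 + 0\right) + \left(7 + 0\right)^{3} - \left(7 + 0\right)^{2}\right) 36 = \left(8 + 7 + 7^{3} - 7^{2}\right) 36 = \left(8 + 7 + 343 - 49\right) 36 = 309 \cdot 36 = 11124$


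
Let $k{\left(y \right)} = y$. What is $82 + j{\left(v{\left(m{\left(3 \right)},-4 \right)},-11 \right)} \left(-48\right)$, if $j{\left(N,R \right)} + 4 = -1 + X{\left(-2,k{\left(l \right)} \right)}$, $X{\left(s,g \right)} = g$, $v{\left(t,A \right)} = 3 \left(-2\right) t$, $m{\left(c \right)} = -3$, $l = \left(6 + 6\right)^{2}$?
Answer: $-6590$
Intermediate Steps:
$l = 144$ ($l = 12^{2} = 144$)
$v{\left(t,A \right)} = - 6 t$
$j{\left(N,R \right)} = 139$ ($j{\left(N,R \right)} = -4 + \left(-1 + 144\right) = -4 + 143 = 139$)
$82 + j{\left(v{\left(m{\left(3 \right)},-4 \right)},-11 \right)} \left(-48\right) = 82 + 139 \left(-48\right) = 82 - 6672 = -6590$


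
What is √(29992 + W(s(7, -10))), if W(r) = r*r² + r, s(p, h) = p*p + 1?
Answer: √155042 ≈ 393.75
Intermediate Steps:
s(p, h) = 1 + p² (s(p, h) = p² + 1 = 1 + p²)
W(r) = r + r³ (W(r) = r³ + r = r + r³)
√(29992 + W(s(7, -10))) = √(29992 + ((1 + 7²) + (1 + 7²)³)) = √(29992 + ((1 + 49) + (1 + 49)³)) = √(29992 + (50 + 50³)) = √(29992 + (50 + 125000)) = √(29992 + 125050) = √155042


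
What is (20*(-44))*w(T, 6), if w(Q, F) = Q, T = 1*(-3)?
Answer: 2640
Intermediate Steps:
T = -3
(20*(-44))*w(T, 6) = (20*(-44))*(-3) = -880*(-3) = 2640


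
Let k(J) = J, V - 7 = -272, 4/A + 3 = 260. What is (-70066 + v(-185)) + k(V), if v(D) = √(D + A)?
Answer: -70331 + I*√12218037/257 ≈ -70331.0 + 13.601*I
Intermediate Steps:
A = 4/257 (A = 4/(-3 + 260) = 4/257 ≈ 0.015564)
V = -265 (V = 7 - 272 = -265)
v(D) = √(4/257 + D) (v(D) = √(D + 4/257) = √(4/257 + D))
(-70066 + v(-185)) + k(V) = (-70066 + √(1028 + 66049*(-185))/257) - 265 = (-70066 + √(1028 - 12219065)/257) - 265 = (-70066 + √(-12218037)/257) - 265 = (-70066 + (I*√12218037)/257) - 265 = (-70066 + I*√12218037/257) - 265 = -70331 + I*√12218037/257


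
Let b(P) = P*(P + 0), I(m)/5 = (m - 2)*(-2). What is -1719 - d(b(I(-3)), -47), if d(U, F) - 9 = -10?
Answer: -1718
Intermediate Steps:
I(m) = 20 - 10*m (I(m) = 5*((m - 2)*(-2)) = 5*((-2 + m)*(-2)) = 5*(4 - 2*m) = 20 - 10*m)
b(P) = P**2 (b(P) = P*P = P**2)
d(U, F) = -1 (d(U, F) = 9 - 10 = -1)
-1719 - d(b(I(-3)), -47) = -1719 - 1*(-1) = -1719 + 1 = -1718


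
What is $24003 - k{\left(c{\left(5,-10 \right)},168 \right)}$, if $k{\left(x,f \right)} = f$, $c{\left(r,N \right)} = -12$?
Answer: $23835$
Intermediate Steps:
$24003 - k{\left(c{\left(5,-10 \right)},168 \right)} = 24003 - 168 = 23835$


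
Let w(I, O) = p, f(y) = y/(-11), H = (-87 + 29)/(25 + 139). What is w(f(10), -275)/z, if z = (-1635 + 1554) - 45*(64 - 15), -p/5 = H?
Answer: -145/187452 ≈ -0.00077353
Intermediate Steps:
H = -29/82 (H = -58/164 = -58*1/164 = -29/82 ≈ -0.35366)
p = 145/82 (p = -5*(-29/82) = 145/82 ≈ 1.7683)
f(y) = -y/11 (f(y) = y*(-1/11) = -y/11)
w(I, O) = 145/82
z = -2286 (z = -81 - 45*49 = -81 - 2205 = -2286)
w(f(10), -275)/z = (145/82)/(-2286) = (145/82)*(-1/2286) = -145/187452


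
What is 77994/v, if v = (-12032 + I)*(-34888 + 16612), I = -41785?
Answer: 4333/54642194 ≈ 7.9298e-5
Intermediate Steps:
v = 983559492 (v = (-12032 - 41785)*(-34888 + 16612) = -53817*(-18276) = 983559492)
77994/v = 77994/983559492 = 77994*(1/983559492) = 4333/54642194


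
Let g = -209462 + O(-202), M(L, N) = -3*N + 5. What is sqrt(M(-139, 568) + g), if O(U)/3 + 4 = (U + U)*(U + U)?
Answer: 5*sqrt(11139) ≈ 527.71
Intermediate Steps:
O(U) = -12 + 12*U**2 (O(U) = -12 + 3*((U + U)*(U + U)) = -12 + 3*((2*U)*(2*U)) = -12 + 3*(4*U**2) = -12 + 12*U**2)
M(L, N) = 5 - 3*N
g = 280174 (g = -209462 + (-12 + 12*(-202)**2) = -209462 + (-12 + 12*40804) = -209462 + (-12 + 489648) = -209462 + 489636 = 280174)
sqrt(M(-139, 568) + g) = sqrt((5 - 3*568) + 280174) = sqrt((5 - 1704) + 280174) = sqrt(-1699 + 280174) = sqrt(278475) = 5*sqrt(11139)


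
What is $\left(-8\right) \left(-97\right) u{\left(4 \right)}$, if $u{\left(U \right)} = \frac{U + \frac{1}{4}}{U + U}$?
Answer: $\frac{1649}{4} \approx 412.25$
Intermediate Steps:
$u{\left(U \right)} = \frac{\frac{1}{4} + U}{2 U}$ ($u{\left(U \right)} = \frac{U + \frac{1}{4}}{2 U} = \left(\frac{1}{4} + U\right) \frac{1}{2 U} = \frac{\frac{1}{4} + U}{2 U}$)
$\left(-8\right) \left(-97\right) u{\left(4 \right)} = \left(-8\right) \left(-97\right) \frac{1 + 4 \cdot 4}{8 \cdot 4} = 776 \cdot \frac{1}{8} \cdot \frac{1}{4} \left(1 + 16\right) = 776 \cdot \frac{1}{8} \cdot \frac{1}{4} \cdot 17 = 776 \cdot \frac{17}{32} = \frac{1649}{4}$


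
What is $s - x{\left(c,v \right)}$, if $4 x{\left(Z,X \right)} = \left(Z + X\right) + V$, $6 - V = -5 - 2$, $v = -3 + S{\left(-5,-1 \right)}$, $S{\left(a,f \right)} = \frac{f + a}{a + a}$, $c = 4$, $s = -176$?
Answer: $- \frac{3593}{20} \approx -179.65$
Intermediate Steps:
$S{\left(a,f \right)} = \frac{a + f}{2 a}$
$v = - \frac{12}{5}$ ($v = -3 + \frac{-5 - 1}{2 \left(-5\right)} = -3 + \frac{1}{2} \left(- \frac{1}{5}\right) \left(-6\right) = -3 + \frac{3}{5} = - \frac{12}{5} \approx -2.4$)
$V = 13$ ($V = 6 - \left(-5 - 2\right) = 6 - -7 = 6 + 7 = 13$)
$x{\left(Z,X \right)} = \frac{13}{4} + \frac{X}{4} + \frac{Z}{4}$ ($x{\left(Z,X \right)} = \frac{\left(Z + X\right) + 13}{4} = \frac{\left(X + Z\right) + 13}{4} = \frac{13 + X + Z}{4} = \frac{13}{4} + \frac{X}{4} + \frac{Z}{4}$)
$s - x{\left(c,v \right)} = -176 - \left(\frac{13}{4} + \frac{1}{4} \left(- \frac{12}{5}\right) + \frac{1}{4} \cdot 4\right) = -176 - \left(\frac{13}{4} - \frac{3}{5} + 1\right) = -176 - \frac{73}{20} = - \frac{3593}{20}$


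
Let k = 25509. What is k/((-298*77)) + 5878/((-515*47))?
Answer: -68392903/50491630 ≈ -1.3545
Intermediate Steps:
k/((-298*77)) + 5878/((-515*47)) = 25509/((-298*77)) + 5878/((-515*47)) = 25509/(-22946) + 5878/(-24205) = 25509*(-1/22946) + 5878*(-1/24205) = -2319/2086 - 5878/24205 = -68392903/50491630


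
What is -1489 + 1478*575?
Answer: 848361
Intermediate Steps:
-1489 + 1478*575 = -1489 + 849850 = 848361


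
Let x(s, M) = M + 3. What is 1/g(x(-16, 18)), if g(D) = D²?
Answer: 1/441 ≈ 0.0022676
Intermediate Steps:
x(s, M) = 3 + M
1/g(x(-16, 18)) = 1/((3 + 18)²) = 1/(21²) = 1/441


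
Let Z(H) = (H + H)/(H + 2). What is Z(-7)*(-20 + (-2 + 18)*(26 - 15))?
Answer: 2184/5 ≈ 436.80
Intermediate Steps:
Z(H) = 2*H/(2 + H) (Z(H) = (2*H)/(2 + H) = 2*H/(2 + H))
Z(-7)*(-20 + (-2 + 18)*(26 - 15)) = (2*(-7)/(2 - 7))*(-20 + (-2 + 18)*(26 - 15)) = (2*(-7)/(-5))*(-20 + 16*11) = (2*(-7)*(-⅕))*(-20 + 176) = (14/5)*156 = 2184/5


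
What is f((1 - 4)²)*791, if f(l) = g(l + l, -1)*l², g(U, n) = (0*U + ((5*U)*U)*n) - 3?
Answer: -103987233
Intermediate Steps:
g(U, n) = -3 + 5*n*U² (g(U, n) = (0 + (5*U²)*n) - 3 = (0 + 5*n*U²) - 3 = 5*n*U² - 3 = -3 + 5*n*U²)
f(l) = l²*(-3 - 20*l²) (f(l) = (-3 + 5*(-1)*(l + l)²)*l² = (-3 + 5*(-1)*(2*l)²)*l² = (-3 + 5*(-1)*(4*l²))*l² = (-3 - 20*l²)*l² = l²*(-3 - 20*l²))
f((1 - 4)²)*791 = (((1 - 4)²)²*(-3 - 20*(1 - 4)⁴))*791 = (((-3)²)²*(-3 - 20*((-3)²)²))*791 = (9²*(-3 - 20*9²))*791 = (81*(-3 - 20*81))*791 = (81*(-3 - 1620))*791 = (81*(-1623))*791 = -131463*791 = -103987233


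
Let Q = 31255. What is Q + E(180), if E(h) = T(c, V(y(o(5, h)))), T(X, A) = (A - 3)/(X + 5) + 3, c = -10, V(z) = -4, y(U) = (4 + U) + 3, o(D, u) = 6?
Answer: 156297/5 ≈ 31259.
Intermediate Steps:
y(U) = 7 + U
T(X, A) = 3 + (-3 + A)/(5 + X) (T(X, A) = (-3 + A)/(5 + X) + 3 = 3 + (-3 + A)/(5 + X))
E(h) = 22/5 (E(h) = (12 - 4 + 3*(-10))/(5 - 10) = (12 - 4 - 30)/(-5) = -⅕*(-22) = 22/5)
Q + E(180) = 31255 + 22/5 = 156297/5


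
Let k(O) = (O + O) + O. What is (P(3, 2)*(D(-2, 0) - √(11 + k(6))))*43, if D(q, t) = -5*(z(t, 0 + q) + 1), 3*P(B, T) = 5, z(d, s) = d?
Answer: -1075/3 - 215*√29/3 ≈ -744.27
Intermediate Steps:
P(B, T) = 5/3 (P(B, T) = (⅓)*5 = 5/3)
k(O) = 3*O (k(O) = 2*O + O = 3*O)
D(q, t) = -5 - 5*t (D(q, t) = -5*(t + 1) = -5*(1 + t) = -5 - 5*t)
(P(3, 2)*(D(-2, 0) - √(11 + k(6))))*43 = (5*((-5 - 5*0) - √(11 + 3*6))/3)*43 = (5*((-5 + 0) - √(11 + 18))/3)*43 = (5*(-5 - √29)/3)*43 = (-25/3 - 5*√29/3)*43 = -1075/3 - 215*√29/3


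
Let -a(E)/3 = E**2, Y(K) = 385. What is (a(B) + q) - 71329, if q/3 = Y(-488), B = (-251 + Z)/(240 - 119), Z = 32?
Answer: -1027561417/14641 ≈ -70184.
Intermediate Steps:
B = -219/121 (B = (-251 + 32)/(240 - 119) = -219/121 ≈ -1.8099)
a(E) = -3*E**2
q = 1155 (q = 3*385 = 1155)
(a(B) + q) - 71329 = (-3*(-219/121)**2 + 1155) - 71329 = (-3*47961/14641 + 1155) - 71329 = (-143883/14641 + 1155) - 71329 = 16766472/14641 - 71329 = -1027561417/14641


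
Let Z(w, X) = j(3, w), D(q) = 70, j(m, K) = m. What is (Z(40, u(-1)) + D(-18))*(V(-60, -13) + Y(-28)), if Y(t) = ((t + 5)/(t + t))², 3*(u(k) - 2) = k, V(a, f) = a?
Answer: -13697063/3136 ≈ -4367.7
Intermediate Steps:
u(k) = 2 + k/3
Z(w, X) = 3
Y(t) = (5 + t)²/(4*t²) (Y(t) = ((5 + t)/((2*t)))² = ((5 + t)*(1/(2*t)))² = ((5 + t)/(2*t))² = (5 + t)²/(4*t²))
(Z(40, u(-1)) + D(-18))*(V(-60, -13) + Y(-28)) = (3 + 70)*(-60 + (¼)*(5 - 28)²/(-28)²) = 73*(-60 + (¼)*(1/784)*(-23)²) = 73*(-60 + (¼)*(1/784)*529) = 73*(-60 + 529/3136) = 73*(-187631/3136) = -13697063/3136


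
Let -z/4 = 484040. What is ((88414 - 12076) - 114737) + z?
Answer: -1974559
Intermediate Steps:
z = -1936160 (z = -4*484040 = -1936160)
((88414 - 12076) - 114737) + z = ((88414 - 12076) - 114737) - 1936160 = (76338 - 114737) - 1936160 = -38399 - 1936160 = -1974559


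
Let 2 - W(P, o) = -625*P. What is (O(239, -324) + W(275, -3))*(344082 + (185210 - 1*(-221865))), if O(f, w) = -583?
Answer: 128668687158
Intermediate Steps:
W(P, o) = 2 + 625*P (W(P, o) = 2 - (-625)*P = 2 + 625*P)
(O(239, -324) + W(275, -3))*(344082 + (185210 - 1*(-221865))) = (-583 + (2 + 625*275))*(344082 + (185210 - 1*(-221865))) = (-583 + (2 + 171875))*(344082 + (185210 + 221865)) = (-583 + 171877)*(344082 + 407075) = 171294*751157 = 128668687158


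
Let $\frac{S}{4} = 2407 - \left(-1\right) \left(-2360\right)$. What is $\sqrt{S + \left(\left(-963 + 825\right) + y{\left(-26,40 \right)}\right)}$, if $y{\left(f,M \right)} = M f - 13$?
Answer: $i \sqrt{1003} \approx 31.67 i$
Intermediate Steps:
$y{\left(f,M \right)} = -13 + M f$
$S = 188$ ($S = 4 \left(2407 - \left(-1\right) \left(-2360\right)\right) = 4 \left(2407 - 2360\right) = 4 \cdot 47 = 188$)
$\sqrt{S + \left(\left(-963 + 825\right) + y{\left(-26,40 \right)}\right)} = \sqrt{188 + \left(\left(-963 + 825\right) + \left(-13 + 40 \left(-26\right)\right)\right)} = \sqrt{188 - 1191} = \sqrt{-1003} = i \sqrt{1003}$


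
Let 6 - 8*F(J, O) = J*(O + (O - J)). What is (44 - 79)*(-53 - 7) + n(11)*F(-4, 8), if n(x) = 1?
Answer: 8443/4 ≈ 2110.8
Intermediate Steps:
F(J, O) = ¾ - J*(-J + 2*O)/8 (F(J, O) = ¾ - J*(O + (O - J))/8 = ¾ - J*(-J + 2*O)/8)
(44 - 79)*(-53 - 7) + n(11)*F(-4, 8) = (44 - 79)*(-53 - 7) + 1*(¾ + (⅛)*(-4)² - ¼*(-4)*8) = -35*(-60) + 1*(¾ + (⅛)*16 + 8) = 2100 + 1*(¾ + 2 + 8) = 2100 + 1*(43/4) = 2100 + 43/4 = 8443/4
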